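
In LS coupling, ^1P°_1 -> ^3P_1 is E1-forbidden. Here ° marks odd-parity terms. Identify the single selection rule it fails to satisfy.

Parity must change: odd → even — ok.
ΔS = 0: S: 0 → 1 — fails.
ΔL = 0, ±1 (not L=0↔0): L: 1 → 1, ΔL = +0 — ok.
ΔJ = 0, ±1 (not J=0↔0): J: 1 → 1, ΔJ = +0 — ok.

the ΔS = 0 rule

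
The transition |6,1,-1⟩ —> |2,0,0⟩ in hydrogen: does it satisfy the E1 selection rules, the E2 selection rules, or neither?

Δl = 0 − 1 = -1; l_i + l_f = 1.
Δm_l = +1.
E1 (Δl = ±1, |Δm_l| ≤ 1): satisfied.
E2 (Δl = 0,±2, l_i+l_f ≥ 2, |Δm_l| ≤ 2): not satisfied.

E1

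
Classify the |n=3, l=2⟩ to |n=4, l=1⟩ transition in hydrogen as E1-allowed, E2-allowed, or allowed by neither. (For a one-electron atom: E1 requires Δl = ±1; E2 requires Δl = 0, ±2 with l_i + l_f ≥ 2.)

Δl = 1 − 2 = -1; l_i + l_f = 3.
E1 (Δl = ±1): satisfied.
E2 (Δl = 0,±2, l_i+l_f ≥ 2): not satisfied.

E1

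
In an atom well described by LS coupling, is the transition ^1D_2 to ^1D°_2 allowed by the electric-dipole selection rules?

Parity must change: even → odd — ✓.
ΔS = 0: S: 0 → 0 — ✓.
ΔL = 0, ±1 (not L=0↔0): L: 2 → 2, ΔL = +0 — ✓.
ΔJ = 0, ±1 (not J=0↔0): J: 2 → 2, ΔJ = +0 — ✓.
All four E1 rules are satisfied.

allowed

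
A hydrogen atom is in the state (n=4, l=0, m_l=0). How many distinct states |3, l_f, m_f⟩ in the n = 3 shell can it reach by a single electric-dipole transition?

E1 requires Δl = ±1, so l_f ∈ {-1, 1}; with 0 ≤ l_f ≤ n_f−1 = 2, the allowed l_f values are {1}.
For l_f = 1: m_f ∈ {m_i−1, m_i, m_i+1} ∩ [−1, 1] = {-1, 0, 1} → 3 states.
Total: 3.

3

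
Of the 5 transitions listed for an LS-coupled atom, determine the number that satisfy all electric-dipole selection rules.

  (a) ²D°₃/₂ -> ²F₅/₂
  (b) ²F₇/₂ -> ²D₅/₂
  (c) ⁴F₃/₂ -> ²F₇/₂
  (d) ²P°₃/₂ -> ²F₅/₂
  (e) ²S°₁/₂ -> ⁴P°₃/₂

1

(a) allowed
(b) forbidden (parity fails)
(c) forbidden (parity, ΔS, ΔJ fail)
(d) forbidden (ΔL fails)
(e) forbidden (parity, ΔS fail)
Total allowed: 1 of 5.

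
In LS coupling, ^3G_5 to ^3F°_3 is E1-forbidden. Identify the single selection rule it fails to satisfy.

the ΔJ = 0, ±1 rule

Parity must change: even → odd — ✓.
ΔS = 0: S: 1 → 1 — ✓.
ΔL = 0, ±1 (not L=0↔0): L: 4 → 3, ΔL = -1 — ✓.
ΔJ = 0, ±1 (not J=0↔0): J: 5 → 3, ΔJ = -2 — ✗.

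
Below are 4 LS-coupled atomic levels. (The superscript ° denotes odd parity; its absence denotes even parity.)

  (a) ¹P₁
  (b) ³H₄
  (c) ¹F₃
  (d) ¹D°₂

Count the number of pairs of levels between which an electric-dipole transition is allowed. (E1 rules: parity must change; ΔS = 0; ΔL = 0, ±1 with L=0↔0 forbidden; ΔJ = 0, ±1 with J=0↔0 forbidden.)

2

(a)–(b): forbidden (parity, ΔS, ΔL, ΔJ).
(a)–(c): forbidden (parity, ΔL, ΔJ).
(a)–(d): allowed.
(b)–(c): forbidden (parity, ΔS, ΔL).
(b)–(d): forbidden (ΔS, ΔL, ΔJ).
(c)–(d): allowed.
Allowed pairs: 2 of 6.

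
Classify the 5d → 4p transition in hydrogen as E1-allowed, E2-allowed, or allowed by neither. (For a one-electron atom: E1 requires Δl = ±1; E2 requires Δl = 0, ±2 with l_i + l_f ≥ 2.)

E1

Δl = 1 − 2 = -1; l_i + l_f = 3.
E1 (Δl = ±1): satisfied.
E2 (Δl = 0,±2, l_i+l_f ≥ 2): not satisfied.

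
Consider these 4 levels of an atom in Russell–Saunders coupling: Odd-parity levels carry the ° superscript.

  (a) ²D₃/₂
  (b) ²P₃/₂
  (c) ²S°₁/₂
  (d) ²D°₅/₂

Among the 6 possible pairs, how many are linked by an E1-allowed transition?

(a)–(b): forbidden (parity).
(a)–(c): forbidden (ΔL).
(a)–(d): allowed.
(b)–(c): allowed.
(b)–(d): allowed.
(c)–(d): forbidden (parity, ΔL, ΔJ).
Allowed pairs: 3 of 6.

3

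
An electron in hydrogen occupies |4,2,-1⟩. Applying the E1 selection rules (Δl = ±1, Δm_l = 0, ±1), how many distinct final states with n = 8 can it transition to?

E1 requires Δl = ±1, so l_f ∈ {1, 3}; with 0 ≤ l_f ≤ n_f−1 = 7, the allowed l_f values are {1, 3}.
For l_f = 1: m_f ∈ {m_i−1, m_i, m_i+1} ∩ [−1, 1] = {-1, 0} → 2 states.
For l_f = 3: m_f ∈ {m_i−1, m_i, m_i+1} ∩ [−3, 3] = {-2, -1, 0} → 3 states.
Total: 5.

5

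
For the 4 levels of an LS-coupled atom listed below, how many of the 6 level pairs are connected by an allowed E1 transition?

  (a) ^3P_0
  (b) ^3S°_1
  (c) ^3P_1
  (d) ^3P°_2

3

(a)–(b): allowed.
(a)–(c): forbidden (parity).
(a)–(d): forbidden (ΔJ).
(b)–(c): allowed.
(b)–(d): forbidden (parity).
(c)–(d): allowed.
Allowed pairs: 3 of 6.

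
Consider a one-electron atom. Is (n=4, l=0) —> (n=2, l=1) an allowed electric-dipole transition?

l: 0 → 1 (Δl = +1). Δl = ±1 ok.
All E1 selection rules are satisfied.

allowed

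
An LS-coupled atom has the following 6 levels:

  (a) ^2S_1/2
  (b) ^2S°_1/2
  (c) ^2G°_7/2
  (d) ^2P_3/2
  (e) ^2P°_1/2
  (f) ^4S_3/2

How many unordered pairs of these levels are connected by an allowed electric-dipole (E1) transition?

(a)–(b): forbidden (ΔL).
(a)–(c): forbidden (ΔL, ΔJ).
(a)–(d): forbidden (parity).
(a)–(e): allowed.
(a)–(f): forbidden (parity, ΔS, ΔL).
(b)–(c): forbidden (parity, ΔL, ΔJ).
(b)–(d): allowed.
(b)–(e): forbidden (parity).
(b)–(f): forbidden (ΔS, ΔL).
(c)–(d): forbidden (ΔL, ΔJ).
(c)–(e): forbidden (parity, ΔL, ΔJ).
(c)–(f): forbidden (ΔS, ΔL, ΔJ).
(d)–(e): allowed.
(d)–(f): forbidden (parity, ΔS).
(e)–(f): forbidden (ΔS).
Allowed pairs: 3 of 15.

3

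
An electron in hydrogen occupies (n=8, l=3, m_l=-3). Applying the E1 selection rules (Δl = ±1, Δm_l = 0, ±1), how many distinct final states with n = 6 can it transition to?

E1 requires Δl = ±1, so l_f ∈ {2, 4}; with 0 ≤ l_f ≤ n_f−1 = 5, the allowed l_f values are {2, 4}.
For l_f = 2: m_f ∈ {m_i−1, m_i, m_i+1} ∩ [−2, 2] = {-2} → 1 state.
For l_f = 4: m_f ∈ {m_i−1, m_i, m_i+1} ∩ [−4, 4] = {-4, -3, -2} → 3 states.
Total: 4.

4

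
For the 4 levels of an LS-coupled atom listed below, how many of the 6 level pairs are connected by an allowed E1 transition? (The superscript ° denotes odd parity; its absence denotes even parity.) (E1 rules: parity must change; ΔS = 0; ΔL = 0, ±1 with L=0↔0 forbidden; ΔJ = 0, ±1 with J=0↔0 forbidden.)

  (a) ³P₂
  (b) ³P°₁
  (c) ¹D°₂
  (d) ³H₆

(a)–(b): allowed.
(a)–(c): forbidden (ΔS).
(a)–(d): forbidden (parity, ΔL, ΔJ).
(b)–(c): forbidden (parity, ΔS).
(b)–(d): forbidden (ΔL, ΔJ).
(c)–(d): forbidden (ΔS, ΔL, ΔJ).
Allowed pairs: 1 of 6.

1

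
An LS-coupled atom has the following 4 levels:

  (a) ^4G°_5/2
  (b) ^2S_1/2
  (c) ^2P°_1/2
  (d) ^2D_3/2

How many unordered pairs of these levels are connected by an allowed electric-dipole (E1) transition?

2

(a)–(b): forbidden (ΔS, ΔL, ΔJ).
(a)–(c): forbidden (parity, ΔS, ΔL, ΔJ).
(a)–(d): forbidden (ΔS, ΔL).
(b)–(c): allowed.
(b)–(d): forbidden (parity, ΔL).
(c)–(d): allowed.
Allowed pairs: 2 of 6.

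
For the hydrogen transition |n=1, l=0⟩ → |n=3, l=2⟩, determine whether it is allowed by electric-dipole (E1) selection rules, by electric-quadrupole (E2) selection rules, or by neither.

E2

Δl = 2 − 0 = +2; l_i + l_f = 2.
E1 (Δl = ±1): not satisfied.
E2 (Δl = 0,±2, l_i+l_f ≥ 2): satisfied.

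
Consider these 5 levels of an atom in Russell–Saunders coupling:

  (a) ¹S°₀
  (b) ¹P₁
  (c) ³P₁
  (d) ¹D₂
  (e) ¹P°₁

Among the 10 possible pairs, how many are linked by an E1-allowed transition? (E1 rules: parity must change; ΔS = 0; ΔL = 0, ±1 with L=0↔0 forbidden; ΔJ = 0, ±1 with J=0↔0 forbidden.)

(a)–(b): allowed.
(a)–(c): forbidden (ΔS).
(a)–(d): forbidden (ΔL, ΔJ).
(a)–(e): forbidden (parity).
(b)–(c): forbidden (parity, ΔS).
(b)–(d): forbidden (parity).
(b)–(e): allowed.
(c)–(d): forbidden (parity, ΔS).
(c)–(e): forbidden (ΔS).
(d)–(e): allowed.
Allowed pairs: 3 of 10.

3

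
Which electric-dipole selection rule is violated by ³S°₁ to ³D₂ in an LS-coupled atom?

the ΔL = 0, ±1 rule

ΔL = 0, ±1 (not L=0↔0): L: 0 → 2, ΔL = +2 — violated.
ΔJ = 0, ±1 (not J=0↔0): J: 1 → 2, ΔJ = +1 — satisfied.
ΔS = 0: S: 1 → 1 — satisfied.
Parity must change: odd → even — satisfied.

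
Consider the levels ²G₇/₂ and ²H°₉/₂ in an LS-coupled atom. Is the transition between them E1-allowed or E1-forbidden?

Parity must change: even → odd — satisfied.
ΔL = 0, ±1 (not L=0↔0): L: 4 → 5, ΔL = +1 — satisfied.
ΔJ = 0, ±1 (not J=0↔0): J: 7/2 → 9/2, ΔJ = +1 — satisfied.
ΔS = 0: S: 1/2 → 1/2 — satisfied.
All four E1 rules are satisfied.

allowed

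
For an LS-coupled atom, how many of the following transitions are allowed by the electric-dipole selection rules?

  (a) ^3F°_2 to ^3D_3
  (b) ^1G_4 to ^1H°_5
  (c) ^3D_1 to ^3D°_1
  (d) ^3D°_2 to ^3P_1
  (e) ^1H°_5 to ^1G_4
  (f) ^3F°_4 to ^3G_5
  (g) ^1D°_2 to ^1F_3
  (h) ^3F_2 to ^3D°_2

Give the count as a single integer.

(a) allowed
(b) allowed
(c) allowed
(d) allowed
(e) allowed
(f) allowed
(g) allowed
(h) allowed
Total allowed: 8 of 8.

8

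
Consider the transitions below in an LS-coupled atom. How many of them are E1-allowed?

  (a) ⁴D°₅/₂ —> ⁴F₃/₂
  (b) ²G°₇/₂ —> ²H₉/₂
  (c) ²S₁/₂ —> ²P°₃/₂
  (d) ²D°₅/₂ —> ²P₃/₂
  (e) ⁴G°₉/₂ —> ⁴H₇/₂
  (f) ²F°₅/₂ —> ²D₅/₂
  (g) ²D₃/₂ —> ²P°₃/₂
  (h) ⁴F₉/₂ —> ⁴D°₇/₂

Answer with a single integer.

(a) allowed
(b) allowed
(c) allowed
(d) allowed
(e) allowed
(f) allowed
(g) allowed
(h) allowed
Total allowed: 8 of 8.

8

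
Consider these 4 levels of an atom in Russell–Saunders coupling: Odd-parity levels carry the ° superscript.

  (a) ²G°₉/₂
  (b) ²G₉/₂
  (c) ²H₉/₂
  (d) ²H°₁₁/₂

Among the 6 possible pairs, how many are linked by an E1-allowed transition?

4

(a)–(b): allowed.
(a)–(c): allowed.
(a)–(d): forbidden (parity).
(b)–(c): forbidden (parity).
(b)–(d): allowed.
(c)–(d): allowed.
Allowed pairs: 4 of 6.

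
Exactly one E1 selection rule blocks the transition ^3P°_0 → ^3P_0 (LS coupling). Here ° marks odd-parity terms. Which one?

the J=0 ↔ J=0 exclusion

Initial level: S=1, L=1, J=0, parity odd. Final level: S=1, L=1, J=0, parity even.
Parity must change: odd → even — ok.
ΔS = 0: S: 1 → 1 — ok.
ΔL = 0, ±1 (not L=0↔0): L: 1 → 1, ΔL = +0 — ok.
ΔJ = 0, ±1 (not J=0↔0): J: 0 → 0, ΔJ = +0 — fails.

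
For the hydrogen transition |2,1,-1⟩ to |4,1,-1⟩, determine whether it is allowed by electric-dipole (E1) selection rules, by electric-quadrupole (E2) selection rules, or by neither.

E2

Δl = 1 − 1 = +0; l_i + l_f = 2.
Δm_l = +0.
E1 (Δl = ±1, |Δm_l| ≤ 1): not satisfied.
E2 (Δl = 0,±2, l_i+l_f ≥ 2, |Δm_l| ≤ 2): satisfied.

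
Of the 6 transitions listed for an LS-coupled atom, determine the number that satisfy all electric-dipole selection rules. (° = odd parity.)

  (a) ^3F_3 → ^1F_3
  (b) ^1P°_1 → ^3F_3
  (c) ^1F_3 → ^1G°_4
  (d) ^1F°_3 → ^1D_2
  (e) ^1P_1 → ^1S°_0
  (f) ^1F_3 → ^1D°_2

4

(a) forbidden (parity, ΔS fail)
(b) forbidden (ΔS, ΔL, ΔJ fail)
(c) allowed
(d) allowed
(e) allowed
(f) allowed
Total allowed: 4 of 6.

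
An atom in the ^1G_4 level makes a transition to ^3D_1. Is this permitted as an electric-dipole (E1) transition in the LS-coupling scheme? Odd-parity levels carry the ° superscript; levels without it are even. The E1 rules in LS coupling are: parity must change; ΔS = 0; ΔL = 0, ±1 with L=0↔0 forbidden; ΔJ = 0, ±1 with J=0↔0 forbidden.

forbidden

Parity must change: even → even — violated.
ΔJ = 0, ±1 (not J=0↔0): J: 4 → 1, ΔJ = -3 — violated.
ΔL = 0, ±1 (not L=0↔0): L: 4 → 2, ΔL = -2 — violated.
ΔS = 0: S: 0 → 1 — violated.
Rule(s) violated: parity, ΔS, ΔL, ΔJ.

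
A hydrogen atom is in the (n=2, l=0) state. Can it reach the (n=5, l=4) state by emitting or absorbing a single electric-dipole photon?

forbidden

Initial l = 0, final l = 4, so Δl = +4. E1 requires Δl = ±1: fails.
The transition is electric-dipole forbidden.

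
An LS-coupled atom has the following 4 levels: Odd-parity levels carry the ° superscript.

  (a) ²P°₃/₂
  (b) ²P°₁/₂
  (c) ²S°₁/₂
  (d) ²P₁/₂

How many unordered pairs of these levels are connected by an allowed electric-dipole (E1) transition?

3

(a)–(b): forbidden (parity).
(a)–(c): forbidden (parity).
(a)–(d): allowed.
(b)–(c): forbidden (parity).
(b)–(d): allowed.
(c)–(d): allowed.
Allowed pairs: 3 of 6.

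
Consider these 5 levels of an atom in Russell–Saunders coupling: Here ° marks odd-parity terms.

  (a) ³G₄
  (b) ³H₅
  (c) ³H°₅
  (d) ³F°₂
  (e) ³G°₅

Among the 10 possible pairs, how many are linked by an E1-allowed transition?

(a)–(b): forbidden (parity).
(a)–(c): allowed.
(a)–(d): forbidden (ΔJ).
(a)–(e): allowed.
(b)–(c): allowed.
(b)–(d): forbidden (ΔL, ΔJ).
(b)–(e): allowed.
(c)–(d): forbidden (parity, ΔL, ΔJ).
(c)–(e): forbidden (parity).
(d)–(e): forbidden (parity, ΔJ).
Allowed pairs: 4 of 10.

4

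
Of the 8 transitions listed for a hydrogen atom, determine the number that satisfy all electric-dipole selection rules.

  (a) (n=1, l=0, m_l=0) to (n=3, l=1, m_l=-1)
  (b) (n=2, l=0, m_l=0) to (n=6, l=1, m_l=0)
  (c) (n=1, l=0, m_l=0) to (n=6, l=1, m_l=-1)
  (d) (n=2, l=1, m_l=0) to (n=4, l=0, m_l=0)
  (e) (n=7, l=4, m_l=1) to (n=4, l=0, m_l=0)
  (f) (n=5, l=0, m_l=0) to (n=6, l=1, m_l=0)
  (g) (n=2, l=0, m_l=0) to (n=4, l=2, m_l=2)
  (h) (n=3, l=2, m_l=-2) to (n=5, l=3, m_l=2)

5

(a) allowed
(b) allowed
(c) allowed
(d) allowed
(e) forbidden — Δl = -4 (E1 requires Δl = ±1)
(f) allowed
(g) forbidden — Δl = +2 (E1 requires Δl = ±1); Δm_l = +2 (E1 requires Δm_l = 0, ±1)
(h) forbidden — Δm_l = +4 (E1 requires Δm_l = 0, ±1)
Total allowed: 5 of 8.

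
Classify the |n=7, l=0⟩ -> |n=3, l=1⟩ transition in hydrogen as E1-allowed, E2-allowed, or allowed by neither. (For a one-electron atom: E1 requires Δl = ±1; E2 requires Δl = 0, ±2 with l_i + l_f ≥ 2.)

E1

Δl = 1 − 0 = +1; l_i + l_f = 1.
E1 (Δl = ±1): satisfied.
E2 (Δl = 0,±2, l_i+l_f ≥ 2): not satisfied.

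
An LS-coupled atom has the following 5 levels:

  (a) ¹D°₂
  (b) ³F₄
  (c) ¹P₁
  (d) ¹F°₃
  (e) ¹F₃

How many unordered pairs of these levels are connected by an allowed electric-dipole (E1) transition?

(a)–(b): forbidden (ΔS, ΔJ).
(a)–(c): allowed.
(a)–(d): forbidden (parity).
(a)–(e): allowed.
(b)–(c): forbidden (parity, ΔS, ΔL, ΔJ).
(b)–(d): forbidden (ΔS).
(b)–(e): forbidden (parity, ΔS).
(c)–(d): forbidden (ΔL, ΔJ).
(c)–(e): forbidden (parity, ΔL, ΔJ).
(d)–(e): allowed.
Allowed pairs: 3 of 10.

3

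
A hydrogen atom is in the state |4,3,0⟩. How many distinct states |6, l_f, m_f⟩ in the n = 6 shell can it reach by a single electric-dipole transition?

6

E1 requires Δl = ±1, so l_f ∈ {2, 4}; with 0 ≤ l_f ≤ n_f−1 = 5, the allowed l_f values are {2, 4}.
For l_f = 2: m_f ∈ {m_i−1, m_i, m_i+1} ∩ [−2, 2] = {-1, 0, 1} → 3 states.
For l_f = 4: m_f ∈ {m_i−1, m_i, m_i+1} ∩ [−4, 4] = {-1, 0, 1} → 3 states.
Total: 6.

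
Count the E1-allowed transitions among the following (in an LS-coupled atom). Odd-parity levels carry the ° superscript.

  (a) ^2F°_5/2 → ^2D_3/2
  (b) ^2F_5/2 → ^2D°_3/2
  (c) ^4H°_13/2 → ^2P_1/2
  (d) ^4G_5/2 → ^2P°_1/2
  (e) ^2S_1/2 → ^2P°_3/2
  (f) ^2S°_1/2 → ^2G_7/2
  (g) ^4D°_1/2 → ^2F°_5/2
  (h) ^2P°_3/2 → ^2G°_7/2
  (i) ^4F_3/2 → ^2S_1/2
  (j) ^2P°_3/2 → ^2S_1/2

4

(a) allowed
(b) allowed
(c) forbidden (ΔS, ΔL, ΔJ fail)
(d) forbidden (ΔS, ΔL, ΔJ fail)
(e) allowed
(f) forbidden (ΔL, ΔJ fail)
(g) forbidden (parity, ΔS, ΔJ fail)
(h) forbidden (parity, ΔL, ΔJ fail)
(i) forbidden (parity, ΔS, ΔL fail)
(j) allowed
Total allowed: 4 of 10.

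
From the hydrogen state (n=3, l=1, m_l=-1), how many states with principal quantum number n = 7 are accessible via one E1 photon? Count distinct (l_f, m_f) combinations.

4

E1 requires Δl = ±1, so l_f ∈ {0, 2}; with 0 ≤ l_f ≤ n_f−1 = 6, the allowed l_f values are {0, 2}.
For l_f = 0: m_f ∈ {m_i−1, m_i, m_i+1} ∩ [−0, 0] = {0} → 1 state.
For l_f = 2: m_f ∈ {m_i−1, m_i, m_i+1} ∩ [−2, 2] = {-2, -1, 0} → 3 states.
Total: 4.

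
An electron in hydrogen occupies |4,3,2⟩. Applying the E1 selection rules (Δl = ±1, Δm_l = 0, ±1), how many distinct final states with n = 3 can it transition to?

2

E1 requires Δl = ±1, so l_f ∈ {2, 4}; with 0 ≤ l_f ≤ n_f−1 = 2, the allowed l_f values are {2}.
For l_f = 2: m_f ∈ {m_i−1, m_i, m_i+1} ∩ [−2, 2] = {1, 2} → 2 states.
Total: 2.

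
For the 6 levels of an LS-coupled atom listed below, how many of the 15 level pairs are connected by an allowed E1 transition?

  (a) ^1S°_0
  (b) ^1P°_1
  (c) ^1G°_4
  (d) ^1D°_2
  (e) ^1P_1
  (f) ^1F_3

(a)–(b): forbidden (parity).
(a)–(c): forbidden (parity, ΔL, ΔJ).
(a)–(d): forbidden (parity, ΔL, ΔJ).
(a)–(e): allowed.
(a)–(f): forbidden (ΔL, ΔJ).
(b)–(c): forbidden (parity, ΔL, ΔJ).
(b)–(d): forbidden (parity).
(b)–(e): allowed.
(b)–(f): forbidden (ΔL, ΔJ).
(c)–(d): forbidden (parity, ΔL, ΔJ).
(c)–(e): forbidden (ΔL, ΔJ).
(c)–(f): allowed.
(d)–(e): allowed.
(d)–(f): allowed.
(e)–(f): forbidden (parity, ΔL, ΔJ).
Allowed pairs: 5 of 15.

5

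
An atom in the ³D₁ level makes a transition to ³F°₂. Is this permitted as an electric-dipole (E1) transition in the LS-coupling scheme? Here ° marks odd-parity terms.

allowed

Reading off the term symbols: S 1→1, L 2→3, J 1→2, parity even→odd.
Parity must change: even → odd — passes.
ΔS = 0: S: 1 → 1 — passes.
ΔL = 0, ±1 (not L=0↔0): L: 2 → 3, ΔL = +1 — passes.
ΔJ = 0, ±1 (not J=0↔0): J: 1 → 2, ΔJ = +1 — passes.
All four E1 rules are satisfied.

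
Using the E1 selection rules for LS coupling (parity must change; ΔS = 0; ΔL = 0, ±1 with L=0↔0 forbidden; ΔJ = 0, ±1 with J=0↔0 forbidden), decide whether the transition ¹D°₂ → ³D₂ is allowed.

Parity must change: odd → even — passes.
ΔS = 0: S: 0 → 1 — fails.
ΔL = 0, ±1 (not L=0↔0): L: 2 → 2, ΔL = +0 — passes.
ΔJ = 0, ±1 (not J=0↔0): J: 2 → 2, ΔJ = +0 — passes.
Rule(s) violated: ΔS.

forbidden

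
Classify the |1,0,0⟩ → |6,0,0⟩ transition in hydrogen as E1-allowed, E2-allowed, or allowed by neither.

neither

Δl = 0 − 0 = +0; l_i + l_f = 0.
Δm_l = +0.
E1 (Δl = ±1, |Δm_l| ≤ 1): not satisfied.
E2 (Δl = 0,±2, l_i+l_f ≥ 2, |Δm_l| ≤ 2): not satisfied.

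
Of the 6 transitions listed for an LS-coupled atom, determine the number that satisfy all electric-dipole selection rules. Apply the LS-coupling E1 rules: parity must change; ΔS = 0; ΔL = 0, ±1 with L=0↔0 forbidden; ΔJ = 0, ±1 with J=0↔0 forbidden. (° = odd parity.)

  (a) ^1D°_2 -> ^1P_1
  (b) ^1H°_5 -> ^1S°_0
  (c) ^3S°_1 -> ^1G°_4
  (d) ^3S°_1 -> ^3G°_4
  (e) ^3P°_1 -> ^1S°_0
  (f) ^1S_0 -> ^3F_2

1

(a) allowed
(b) forbidden (parity, ΔL, ΔJ fail)
(c) forbidden (parity, ΔS, ΔL, ΔJ fail)
(d) forbidden (parity, ΔL, ΔJ fail)
(e) forbidden (parity, ΔS fail)
(f) forbidden (parity, ΔS, ΔL, ΔJ fail)
Total allowed: 1 of 6.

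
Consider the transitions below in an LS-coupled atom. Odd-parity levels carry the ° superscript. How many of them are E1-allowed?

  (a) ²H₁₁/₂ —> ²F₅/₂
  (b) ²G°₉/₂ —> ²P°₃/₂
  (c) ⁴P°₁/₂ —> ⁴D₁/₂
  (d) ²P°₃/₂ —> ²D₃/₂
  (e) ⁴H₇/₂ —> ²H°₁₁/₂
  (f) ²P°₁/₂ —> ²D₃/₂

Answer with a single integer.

3

(a) forbidden (parity, ΔL, ΔJ fail)
(b) forbidden (parity, ΔL, ΔJ fail)
(c) allowed
(d) allowed
(e) forbidden (ΔS, ΔJ fail)
(f) allowed
Total allowed: 3 of 6.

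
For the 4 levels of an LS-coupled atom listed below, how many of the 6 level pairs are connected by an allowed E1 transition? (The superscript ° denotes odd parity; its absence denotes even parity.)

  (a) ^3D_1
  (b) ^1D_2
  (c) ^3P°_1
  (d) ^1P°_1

2

(a)–(b): forbidden (parity, ΔS).
(a)–(c): allowed.
(a)–(d): forbidden (ΔS).
(b)–(c): forbidden (ΔS).
(b)–(d): allowed.
(c)–(d): forbidden (parity, ΔS).
Allowed pairs: 2 of 6.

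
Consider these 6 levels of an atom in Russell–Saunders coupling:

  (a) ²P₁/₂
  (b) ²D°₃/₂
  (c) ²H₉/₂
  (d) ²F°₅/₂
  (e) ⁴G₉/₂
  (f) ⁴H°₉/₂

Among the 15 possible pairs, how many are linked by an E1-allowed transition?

(a)–(b): allowed.
(a)–(c): forbidden (parity, ΔL, ΔJ).
(a)–(d): forbidden (ΔL, ΔJ).
(a)–(e): forbidden (parity, ΔS, ΔL, ΔJ).
(a)–(f): forbidden (ΔS, ΔL, ΔJ).
(b)–(c): forbidden (ΔL, ΔJ).
(b)–(d): forbidden (parity).
(b)–(e): forbidden (ΔS, ΔL, ΔJ).
(b)–(f): forbidden (parity, ΔS, ΔL, ΔJ).
(c)–(d): forbidden (ΔL, ΔJ).
(c)–(e): forbidden (parity, ΔS).
(c)–(f): forbidden (ΔS).
(d)–(e): forbidden (ΔS, ΔJ).
(d)–(f): forbidden (parity, ΔS, ΔL, ΔJ).
(e)–(f): allowed.
Allowed pairs: 2 of 15.

2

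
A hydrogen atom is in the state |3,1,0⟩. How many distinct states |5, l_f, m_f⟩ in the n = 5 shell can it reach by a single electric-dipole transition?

4

E1 requires Δl = ±1, so l_f ∈ {0, 2}; with 0 ≤ l_f ≤ n_f−1 = 4, the allowed l_f values are {0, 2}.
For l_f = 0: m_f ∈ {m_i−1, m_i, m_i+1} ∩ [−0, 0] = {0} → 1 state.
For l_f = 2: m_f ∈ {m_i−1, m_i, m_i+1} ∩ [−2, 2] = {-1, 0, 1} → 3 states.
Total: 4.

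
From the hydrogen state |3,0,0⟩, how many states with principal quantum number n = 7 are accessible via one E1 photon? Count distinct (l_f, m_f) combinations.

3

E1 requires Δl = ±1, so l_f ∈ {-1, 1}; with 0 ≤ l_f ≤ n_f−1 = 6, the allowed l_f values are {1}.
For l_f = 1: m_f ∈ {m_i−1, m_i, m_i+1} ∩ [−1, 1] = {-1, 0, 1} → 3 states.
Total: 3.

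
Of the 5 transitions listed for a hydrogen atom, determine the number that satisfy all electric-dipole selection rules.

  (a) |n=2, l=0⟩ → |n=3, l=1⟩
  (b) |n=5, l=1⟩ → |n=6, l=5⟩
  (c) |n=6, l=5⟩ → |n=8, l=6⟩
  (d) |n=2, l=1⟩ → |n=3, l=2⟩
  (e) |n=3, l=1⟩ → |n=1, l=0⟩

(a) allowed
(b) forbidden — Δl = +4 (E1 requires Δl = ±1)
(c) allowed
(d) allowed
(e) allowed
Total allowed: 4 of 5.

4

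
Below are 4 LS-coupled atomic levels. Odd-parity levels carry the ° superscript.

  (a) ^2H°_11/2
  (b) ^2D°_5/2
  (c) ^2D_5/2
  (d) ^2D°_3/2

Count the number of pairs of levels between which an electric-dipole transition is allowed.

2

(a)–(b): forbidden (parity, ΔL, ΔJ).
(a)–(c): forbidden (ΔL, ΔJ).
(a)–(d): forbidden (parity, ΔL, ΔJ).
(b)–(c): allowed.
(b)–(d): forbidden (parity).
(c)–(d): allowed.
Allowed pairs: 2 of 6.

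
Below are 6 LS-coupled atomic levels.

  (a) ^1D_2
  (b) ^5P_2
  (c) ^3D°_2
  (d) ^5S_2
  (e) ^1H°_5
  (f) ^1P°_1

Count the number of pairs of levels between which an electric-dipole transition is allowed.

(a)–(b): forbidden (parity, ΔS).
(a)–(c): forbidden (ΔS).
(a)–(d): forbidden (parity, ΔS, ΔL).
(a)–(e): forbidden (ΔL, ΔJ).
(a)–(f): allowed.
(b)–(c): forbidden (ΔS).
(b)–(d): forbidden (parity).
(b)–(e): forbidden (ΔS, ΔL, ΔJ).
(b)–(f): forbidden (ΔS).
(c)–(d): forbidden (ΔS, ΔL).
(c)–(e): forbidden (parity, ΔS, ΔL, ΔJ).
(c)–(f): forbidden (parity, ΔS).
(d)–(e): forbidden (ΔS, ΔL, ΔJ).
(d)–(f): forbidden (ΔS).
(e)–(f): forbidden (parity, ΔL, ΔJ).
Allowed pairs: 1 of 15.

1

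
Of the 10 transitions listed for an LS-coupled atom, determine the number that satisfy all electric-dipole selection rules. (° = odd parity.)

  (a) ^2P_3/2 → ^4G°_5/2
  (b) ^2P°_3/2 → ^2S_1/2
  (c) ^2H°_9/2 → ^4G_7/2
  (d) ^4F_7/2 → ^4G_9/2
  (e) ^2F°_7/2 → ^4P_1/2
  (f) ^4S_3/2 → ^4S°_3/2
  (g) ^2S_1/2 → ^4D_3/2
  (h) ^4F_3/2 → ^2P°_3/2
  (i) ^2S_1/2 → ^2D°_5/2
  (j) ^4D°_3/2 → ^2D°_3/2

(a) forbidden (ΔS, ΔL fail)
(b) allowed
(c) forbidden (ΔS fails)
(d) forbidden (parity fails)
(e) forbidden (ΔS, ΔL, ΔJ fail)
(f) forbidden (ΔL fails)
(g) forbidden (parity, ΔS, ΔL fail)
(h) forbidden (ΔS, ΔL fail)
(i) forbidden (ΔL, ΔJ fail)
(j) forbidden (parity, ΔS fail)
Total allowed: 1 of 10.

1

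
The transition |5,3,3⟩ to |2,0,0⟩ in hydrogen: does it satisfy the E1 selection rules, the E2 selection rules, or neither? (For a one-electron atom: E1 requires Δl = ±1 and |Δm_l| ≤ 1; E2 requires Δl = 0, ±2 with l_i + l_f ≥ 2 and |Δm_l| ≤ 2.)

Δl = 0 − 3 = -3; l_i + l_f = 3.
Δm_l = -3.
E1 (Δl = ±1, |Δm_l| ≤ 1): not satisfied.
E2 (Δl = 0,±2, l_i+l_f ≥ 2, |Δm_l| ≤ 2): not satisfied.

neither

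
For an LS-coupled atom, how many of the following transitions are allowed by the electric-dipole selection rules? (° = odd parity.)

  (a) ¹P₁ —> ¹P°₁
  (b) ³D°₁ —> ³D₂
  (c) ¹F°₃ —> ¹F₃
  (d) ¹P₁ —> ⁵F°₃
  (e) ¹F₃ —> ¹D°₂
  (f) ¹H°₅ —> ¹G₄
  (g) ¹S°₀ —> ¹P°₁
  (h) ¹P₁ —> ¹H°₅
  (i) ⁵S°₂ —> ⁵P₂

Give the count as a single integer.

(a) allowed
(b) allowed
(c) allowed
(d) forbidden (ΔS, ΔL, ΔJ fail)
(e) allowed
(f) allowed
(g) forbidden (parity fails)
(h) forbidden (ΔL, ΔJ fail)
(i) allowed
Total allowed: 6 of 9.

6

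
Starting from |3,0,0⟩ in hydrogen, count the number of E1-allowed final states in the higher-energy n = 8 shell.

3

E1 requires Δl = ±1, so l_f ∈ {-1, 1}; with 0 ≤ l_f ≤ n_f−1 = 7, the allowed l_f values are {1}.
For l_f = 1: m_f ∈ {m_i−1, m_i, m_i+1} ∩ [−1, 1] = {-1, 0, 1} → 3 states.
Total: 3.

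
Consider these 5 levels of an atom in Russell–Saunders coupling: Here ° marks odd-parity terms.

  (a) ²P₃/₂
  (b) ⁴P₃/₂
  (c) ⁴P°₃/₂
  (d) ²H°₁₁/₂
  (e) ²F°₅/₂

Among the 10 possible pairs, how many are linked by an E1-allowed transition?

1

(a)–(b): forbidden (parity, ΔS).
(a)–(c): forbidden (ΔS).
(a)–(d): forbidden (ΔL, ΔJ).
(a)–(e): forbidden (ΔL).
(b)–(c): allowed.
(b)–(d): forbidden (ΔS, ΔL, ΔJ).
(b)–(e): forbidden (ΔS, ΔL).
(c)–(d): forbidden (parity, ΔS, ΔL, ΔJ).
(c)–(e): forbidden (parity, ΔS, ΔL).
(d)–(e): forbidden (parity, ΔL, ΔJ).
Allowed pairs: 1 of 10.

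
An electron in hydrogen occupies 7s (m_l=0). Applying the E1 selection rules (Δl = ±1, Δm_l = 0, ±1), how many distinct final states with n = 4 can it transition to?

3

E1 requires Δl = ±1, so l_f ∈ {-1, 1}; with 0 ≤ l_f ≤ n_f−1 = 3, the allowed l_f values are {1}.
For l_f = 1: m_f ∈ {m_i−1, m_i, m_i+1} ∩ [−1, 1] = {-1, 0, 1} → 3 states.
Total: 3.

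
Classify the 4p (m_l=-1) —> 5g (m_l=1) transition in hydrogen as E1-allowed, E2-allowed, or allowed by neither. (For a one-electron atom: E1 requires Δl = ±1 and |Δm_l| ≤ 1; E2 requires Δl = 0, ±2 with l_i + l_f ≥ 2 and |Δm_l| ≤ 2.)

neither

Δl = 4 − 1 = +3; l_i + l_f = 5.
Δm_l = +2.
E1 (Δl = ±1, |Δm_l| ≤ 1): not satisfied.
E2 (Δl = 0,±2, l_i+l_f ≥ 2, |Δm_l| ≤ 2): not satisfied.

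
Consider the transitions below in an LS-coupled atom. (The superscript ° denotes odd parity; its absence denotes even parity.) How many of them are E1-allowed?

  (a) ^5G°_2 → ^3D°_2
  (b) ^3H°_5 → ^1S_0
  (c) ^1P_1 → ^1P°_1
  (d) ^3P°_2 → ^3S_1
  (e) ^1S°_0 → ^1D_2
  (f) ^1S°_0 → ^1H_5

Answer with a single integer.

(a) forbidden (parity, ΔS, ΔL fail)
(b) forbidden (ΔS, ΔL, ΔJ fail)
(c) allowed
(d) allowed
(e) forbidden (ΔL, ΔJ fail)
(f) forbidden (ΔL, ΔJ fail)
Total allowed: 2 of 6.

2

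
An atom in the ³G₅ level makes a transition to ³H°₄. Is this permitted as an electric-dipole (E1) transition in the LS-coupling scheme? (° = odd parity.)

allowed

Initial level: S=1, L=4, J=5, parity even. Final level: S=1, L=5, J=4, parity odd.
Parity must change: even → odd — ok.
ΔS = 0: S: 1 → 1 — ok.
ΔL = 0, ±1 (not L=0↔0): L: 4 → 5, ΔL = +1 — ok.
ΔJ = 0, ±1 (not J=0↔0): J: 5 → 4, ΔJ = -1 — ok.
All four E1 rules are satisfied.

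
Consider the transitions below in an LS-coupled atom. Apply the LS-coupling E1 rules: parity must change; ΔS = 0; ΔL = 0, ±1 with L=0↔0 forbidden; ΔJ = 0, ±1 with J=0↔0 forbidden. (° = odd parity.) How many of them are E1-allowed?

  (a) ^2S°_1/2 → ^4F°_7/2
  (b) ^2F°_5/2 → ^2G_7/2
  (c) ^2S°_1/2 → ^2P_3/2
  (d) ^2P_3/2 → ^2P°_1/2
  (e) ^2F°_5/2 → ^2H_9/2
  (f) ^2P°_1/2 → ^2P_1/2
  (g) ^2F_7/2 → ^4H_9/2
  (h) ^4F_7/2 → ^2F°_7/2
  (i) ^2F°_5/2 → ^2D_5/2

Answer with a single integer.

(a) forbidden (parity, ΔS, ΔL, ΔJ fail)
(b) allowed
(c) allowed
(d) allowed
(e) forbidden (ΔL, ΔJ fail)
(f) allowed
(g) forbidden (parity, ΔS, ΔL fail)
(h) forbidden (ΔS fails)
(i) allowed
Total allowed: 5 of 9.

5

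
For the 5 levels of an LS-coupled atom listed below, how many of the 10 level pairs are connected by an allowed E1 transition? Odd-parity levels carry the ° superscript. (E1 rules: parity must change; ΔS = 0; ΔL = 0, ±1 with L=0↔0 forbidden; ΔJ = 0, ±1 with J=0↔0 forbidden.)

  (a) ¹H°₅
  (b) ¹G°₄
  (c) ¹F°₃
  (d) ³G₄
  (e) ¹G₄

(a)–(b): forbidden (parity).
(a)–(c): forbidden (parity, ΔL, ΔJ).
(a)–(d): forbidden (ΔS).
(a)–(e): allowed.
(b)–(c): forbidden (parity).
(b)–(d): forbidden (ΔS).
(b)–(e): allowed.
(c)–(d): forbidden (ΔS).
(c)–(e): allowed.
(d)–(e): forbidden (parity, ΔS).
Allowed pairs: 3 of 10.

3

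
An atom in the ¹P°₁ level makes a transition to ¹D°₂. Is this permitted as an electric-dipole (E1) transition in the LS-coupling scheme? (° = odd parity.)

forbidden

Parity must change: odd → odd — fails.
ΔS = 0: S: 0 → 0 — ok.
ΔL = 0, ±1 (not L=0↔0): L: 1 → 2, ΔL = +1 — ok.
ΔJ = 0, ±1 (not J=0↔0): J: 1 → 2, ΔJ = +1 — ok.
Rule(s) violated: parity.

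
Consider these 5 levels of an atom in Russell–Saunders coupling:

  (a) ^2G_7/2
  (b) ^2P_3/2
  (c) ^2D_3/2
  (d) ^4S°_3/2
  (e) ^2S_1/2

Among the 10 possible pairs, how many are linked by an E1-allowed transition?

0

(a)–(b): forbidden (parity, ΔL, ΔJ).
(a)–(c): forbidden (parity, ΔL, ΔJ).
(a)–(d): forbidden (ΔS, ΔL, ΔJ).
(a)–(e): forbidden (parity, ΔL, ΔJ).
(b)–(c): forbidden (parity).
(b)–(d): forbidden (ΔS).
(b)–(e): forbidden (parity).
(c)–(d): forbidden (ΔS, ΔL).
(c)–(e): forbidden (parity, ΔL).
(d)–(e): forbidden (ΔS, ΔL).
Allowed pairs: 0 of 10.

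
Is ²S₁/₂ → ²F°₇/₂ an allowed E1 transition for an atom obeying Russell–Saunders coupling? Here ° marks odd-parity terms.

forbidden

Parity must change: even → odd — passes.
ΔL = 0, ±1 (not L=0↔0): L: 0 → 3, ΔL = +3 — fails.
ΔJ = 0, ±1 (not J=0↔0): J: 1/2 → 7/2, ΔJ = +3 — fails.
ΔS = 0: S: 1/2 → 1/2 — passes.
Rule(s) violated: ΔL, ΔJ.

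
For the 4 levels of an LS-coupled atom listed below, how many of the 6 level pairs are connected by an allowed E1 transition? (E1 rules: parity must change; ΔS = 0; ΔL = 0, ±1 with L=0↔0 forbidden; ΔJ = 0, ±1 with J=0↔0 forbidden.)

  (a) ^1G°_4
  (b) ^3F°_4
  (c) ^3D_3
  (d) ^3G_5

2

(a)–(b): forbidden (parity, ΔS).
(a)–(c): forbidden (ΔS, ΔL).
(a)–(d): forbidden (ΔS).
(b)–(c): allowed.
(b)–(d): allowed.
(c)–(d): forbidden (parity, ΔL, ΔJ).
Allowed pairs: 2 of 6.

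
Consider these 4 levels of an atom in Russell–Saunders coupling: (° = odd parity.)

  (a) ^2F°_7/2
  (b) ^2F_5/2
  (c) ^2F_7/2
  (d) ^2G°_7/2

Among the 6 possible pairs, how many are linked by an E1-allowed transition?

4

(a)–(b): allowed.
(a)–(c): allowed.
(a)–(d): forbidden (parity).
(b)–(c): forbidden (parity).
(b)–(d): allowed.
(c)–(d): allowed.
Allowed pairs: 4 of 6.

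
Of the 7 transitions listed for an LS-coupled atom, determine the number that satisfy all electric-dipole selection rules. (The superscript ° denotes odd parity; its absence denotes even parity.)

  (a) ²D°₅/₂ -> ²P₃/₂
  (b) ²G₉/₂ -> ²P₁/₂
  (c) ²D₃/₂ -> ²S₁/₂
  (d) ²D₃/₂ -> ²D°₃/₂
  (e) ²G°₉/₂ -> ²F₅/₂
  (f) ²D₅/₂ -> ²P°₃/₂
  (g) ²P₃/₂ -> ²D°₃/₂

(a) allowed
(b) forbidden (parity, ΔL, ΔJ fail)
(c) forbidden (parity, ΔL fail)
(d) allowed
(e) forbidden (ΔJ fails)
(f) allowed
(g) allowed
Total allowed: 4 of 7.

4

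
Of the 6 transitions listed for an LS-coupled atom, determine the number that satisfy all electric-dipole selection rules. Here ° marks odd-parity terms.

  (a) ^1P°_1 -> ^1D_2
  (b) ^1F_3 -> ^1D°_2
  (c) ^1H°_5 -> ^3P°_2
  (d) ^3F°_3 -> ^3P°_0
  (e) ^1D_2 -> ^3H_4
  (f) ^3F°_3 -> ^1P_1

(a) allowed
(b) allowed
(c) forbidden (parity, ΔS, ΔL, ΔJ fail)
(d) forbidden (parity, ΔL, ΔJ fail)
(e) forbidden (parity, ΔS, ΔL, ΔJ fail)
(f) forbidden (ΔS, ΔL, ΔJ fail)
Total allowed: 2 of 6.

2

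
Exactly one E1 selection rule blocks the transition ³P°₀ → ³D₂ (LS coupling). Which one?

the ΔJ = 0, ±1 rule

Initial level: S=1, L=1, J=0, parity odd. Final level: S=1, L=2, J=2, parity even.
Parity must change: odd → even — passes.
ΔS = 0: S: 1 → 1 — passes.
ΔL = 0, ±1 (not L=0↔0): L: 1 → 2, ΔL = +1 — passes.
ΔJ = 0, ±1 (not J=0↔0): J: 0 → 2, ΔJ = +2 — fails.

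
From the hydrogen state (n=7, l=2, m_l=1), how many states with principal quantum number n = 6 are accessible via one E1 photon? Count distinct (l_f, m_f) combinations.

E1 requires Δl = ±1, so l_f ∈ {1, 3}; with 0 ≤ l_f ≤ n_f−1 = 5, the allowed l_f values are {1, 3}.
For l_f = 1: m_f ∈ {m_i−1, m_i, m_i+1} ∩ [−1, 1] = {0, 1} → 2 states.
For l_f = 3: m_f ∈ {m_i−1, m_i, m_i+1} ∩ [−3, 3] = {0, 1, 2} → 3 states.
Total: 5.

5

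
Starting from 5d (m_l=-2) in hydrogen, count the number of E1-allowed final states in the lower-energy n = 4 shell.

E1 requires Δl = ±1, so l_f ∈ {1, 3}; with 0 ≤ l_f ≤ n_f−1 = 3, the allowed l_f values are {1, 3}.
For l_f = 1: m_f ∈ {m_i−1, m_i, m_i+1} ∩ [−1, 1] = {-1} → 1 state.
For l_f = 3: m_f ∈ {m_i−1, m_i, m_i+1} ∩ [−3, 3] = {-3, -2, -1} → 3 states.
Total: 4.

4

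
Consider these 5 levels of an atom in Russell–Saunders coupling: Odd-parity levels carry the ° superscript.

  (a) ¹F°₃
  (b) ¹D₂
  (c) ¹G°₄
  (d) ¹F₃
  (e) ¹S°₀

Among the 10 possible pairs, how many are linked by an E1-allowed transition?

(a)–(b): allowed.
(a)–(c): forbidden (parity).
(a)–(d): allowed.
(a)–(e): forbidden (parity, ΔL, ΔJ).
(b)–(c): forbidden (ΔL, ΔJ).
(b)–(d): forbidden (parity).
(b)–(e): forbidden (ΔL, ΔJ).
(c)–(d): allowed.
(c)–(e): forbidden (parity, ΔL, ΔJ).
(d)–(e): forbidden (ΔL, ΔJ).
Allowed pairs: 3 of 10.

3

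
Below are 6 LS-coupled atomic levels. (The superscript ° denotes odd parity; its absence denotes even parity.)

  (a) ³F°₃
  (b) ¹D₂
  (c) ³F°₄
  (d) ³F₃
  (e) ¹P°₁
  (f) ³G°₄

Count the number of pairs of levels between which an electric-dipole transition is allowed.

(a)–(b): forbidden (ΔS).
(a)–(c): forbidden (parity).
(a)–(d): allowed.
(a)–(e): forbidden (parity, ΔS, ΔL, ΔJ).
(a)–(f): forbidden (parity).
(b)–(c): forbidden (ΔS, ΔJ).
(b)–(d): forbidden (parity, ΔS).
(b)–(e): allowed.
(b)–(f): forbidden (ΔS, ΔL, ΔJ).
(c)–(d): allowed.
(c)–(e): forbidden (parity, ΔS, ΔL, ΔJ).
(c)–(f): forbidden (parity).
(d)–(e): forbidden (ΔS, ΔL, ΔJ).
(d)–(f): allowed.
(e)–(f): forbidden (parity, ΔS, ΔL, ΔJ).
Allowed pairs: 4 of 15.

4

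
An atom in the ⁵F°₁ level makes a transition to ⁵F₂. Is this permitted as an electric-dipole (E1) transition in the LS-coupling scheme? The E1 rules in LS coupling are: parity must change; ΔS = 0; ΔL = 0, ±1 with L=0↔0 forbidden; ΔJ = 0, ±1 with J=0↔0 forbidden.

Parity must change: odd → even — ✓.
ΔS = 0: S: 2 → 2 — ✓.
ΔL = 0, ±1 (not L=0↔0): L: 3 → 3, ΔL = +0 — ✓.
ΔJ = 0, ±1 (not J=0↔0): J: 1 → 2, ΔJ = +1 — ✓.
All four E1 rules are satisfied.

allowed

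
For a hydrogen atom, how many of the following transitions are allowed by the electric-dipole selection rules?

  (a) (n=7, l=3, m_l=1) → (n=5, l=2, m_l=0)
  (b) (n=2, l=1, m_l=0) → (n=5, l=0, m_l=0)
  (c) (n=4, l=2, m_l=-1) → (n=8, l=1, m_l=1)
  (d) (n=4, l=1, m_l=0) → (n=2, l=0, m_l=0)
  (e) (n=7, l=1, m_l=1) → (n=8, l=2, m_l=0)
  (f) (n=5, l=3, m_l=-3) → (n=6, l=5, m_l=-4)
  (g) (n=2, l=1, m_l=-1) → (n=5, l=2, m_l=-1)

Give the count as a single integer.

(a) allowed
(b) allowed
(c) forbidden — Δm_l = +2 (E1 requires Δm_l = 0, ±1)
(d) allowed
(e) allowed
(f) forbidden — Δl = +2 (E1 requires Δl = ±1)
(g) allowed
Total allowed: 5 of 7.

5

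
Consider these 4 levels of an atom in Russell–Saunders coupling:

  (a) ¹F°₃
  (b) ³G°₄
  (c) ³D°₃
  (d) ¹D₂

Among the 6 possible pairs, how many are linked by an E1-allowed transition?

(a)–(b): forbidden (parity, ΔS).
(a)–(c): forbidden (parity, ΔS).
(a)–(d): allowed.
(b)–(c): forbidden (parity, ΔL).
(b)–(d): forbidden (ΔS, ΔL, ΔJ).
(c)–(d): forbidden (ΔS).
Allowed pairs: 1 of 6.

1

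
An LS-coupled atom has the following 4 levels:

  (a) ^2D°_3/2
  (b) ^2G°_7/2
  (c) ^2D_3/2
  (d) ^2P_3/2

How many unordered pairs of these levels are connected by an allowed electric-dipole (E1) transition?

(a)–(b): forbidden (parity, ΔL, ΔJ).
(a)–(c): allowed.
(a)–(d): allowed.
(b)–(c): forbidden (ΔL, ΔJ).
(b)–(d): forbidden (ΔL, ΔJ).
(c)–(d): forbidden (parity).
Allowed pairs: 2 of 6.

2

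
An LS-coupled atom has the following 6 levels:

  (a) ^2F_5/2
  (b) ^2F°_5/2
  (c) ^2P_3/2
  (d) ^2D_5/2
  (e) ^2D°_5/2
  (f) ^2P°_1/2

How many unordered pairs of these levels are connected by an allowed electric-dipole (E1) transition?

6

(a)–(b): allowed.
(a)–(c): forbidden (parity, ΔL).
(a)–(d): forbidden (parity).
(a)–(e): allowed.
(a)–(f): forbidden (ΔL, ΔJ).
(b)–(c): forbidden (ΔL).
(b)–(d): allowed.
(b)–(e): forbidden (parity).
(b)–(f): forbidden (parity, ΔL, ΔJ).
(c)–(d): forbidden (parity).
(c)–(e): allowed.
(c)–(f): allowed.
(d)–(e): allowed.
(d)–(f): forbidden (ΔJ).
(e)–(f): forbidden (parity, ΔJ).
Allowed pairs: 6 of 15.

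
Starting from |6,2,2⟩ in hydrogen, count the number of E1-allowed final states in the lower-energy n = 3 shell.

1

E1 requires Δl = ±1, so l_f ∈ {1, 3}; with 0 ≤ l_f ≤ n_f−1 = 2, the allowed l_f values are {1}.
For l_f = 1: m_f ∈ {m_i−1, m_i, m_i+1} ∩ [−1, 1] = {1} → 1 state.
Total: 1.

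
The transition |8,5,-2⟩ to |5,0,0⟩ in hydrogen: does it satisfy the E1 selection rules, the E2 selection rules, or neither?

Δl = 0 − 5 = -5; l_i + l_f = 5.
Δm_l = +2.
E1 (Δl = ±1, |Δm_l| ≤ 1): not satisfied.
E2 (Δl = 0,±2, l_i+l_f ≥ 2, |Δm_l| ≤ 2): not satisfied.

neither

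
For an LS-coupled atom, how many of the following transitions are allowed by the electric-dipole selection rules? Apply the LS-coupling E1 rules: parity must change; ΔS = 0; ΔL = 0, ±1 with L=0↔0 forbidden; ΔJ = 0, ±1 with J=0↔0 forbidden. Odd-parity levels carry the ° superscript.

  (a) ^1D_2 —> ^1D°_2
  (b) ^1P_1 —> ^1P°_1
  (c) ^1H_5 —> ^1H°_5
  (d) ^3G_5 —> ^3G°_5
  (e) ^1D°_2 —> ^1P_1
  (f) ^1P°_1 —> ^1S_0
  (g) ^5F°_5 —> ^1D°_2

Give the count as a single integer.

6

(a) allowed
(b) allowed
(c) allowed
(d) allowed
(e) allowed
(f) allowed
(g) forbidden (parity, ΔS, ΔJ fail)
Total allowed: 6 of 7.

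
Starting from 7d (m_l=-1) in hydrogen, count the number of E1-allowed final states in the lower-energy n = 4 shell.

E1 requires Δl = ±1, so l_f ∈ {1, 3}; with 0 ≤ l_f ≤ n_f−1 = 3, the allowed l_f values are {1, 3}.
For l_f = 1: m_f ∈ {m_i−1, m_i, m_i+1} ∩ [−1, 1] = {-1, 0} → 2 states.
For l_f = 3: m_f ∈ {m_i−1, m_i, m_i+1} ∩ [−3, 3] = {-2, -1, 0} → 3 states.
Total: 5.

5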